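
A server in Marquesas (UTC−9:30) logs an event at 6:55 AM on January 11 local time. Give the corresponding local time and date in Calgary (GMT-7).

9:25 AM on January 11

In UTC: 6:55 AM + 9:30 = 4:25 PM on Jan 11.
Calgary is UTC−7:00: 4:25 PM − 7:00 = 9:25 AM on Jan 11.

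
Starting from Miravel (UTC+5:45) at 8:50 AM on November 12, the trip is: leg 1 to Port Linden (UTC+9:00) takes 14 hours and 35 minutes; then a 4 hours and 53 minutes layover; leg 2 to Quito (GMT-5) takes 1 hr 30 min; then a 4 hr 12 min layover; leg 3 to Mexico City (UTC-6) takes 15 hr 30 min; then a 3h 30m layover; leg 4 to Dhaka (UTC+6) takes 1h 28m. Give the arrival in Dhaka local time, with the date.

6:43 AM on November 14

Convert departure to UTC: 8:50 AM − 5:45 = 3:05 AM UTC on Nov 12.
Add 14 hours 35 minutes leg 1 → 5:40 PM UTC.
Add 4 hours 53 minutes layover in Port Linden → 10:33 PM UTC.
Add 1 hour and 30 minutes leg 2 → 12:03 AM UTC (Nov 13).
Add 4 hours and 12 minutes layover in Quito → 4:15 AM UTC.
Add 15 hours and 30 minutes leg 3 → 7:45 PM UTC.
Add 3 hours 30 minutes layover in Mexico City → 11:15 PM UTC.
Add 1 hour 28 minutes leg 4 → 12:43 AM UTC (Nov 14).
Dhaka is UTC+6:00, so local arrival = 12:43 AM + 6:00 = 6:43 AM on Nov 14.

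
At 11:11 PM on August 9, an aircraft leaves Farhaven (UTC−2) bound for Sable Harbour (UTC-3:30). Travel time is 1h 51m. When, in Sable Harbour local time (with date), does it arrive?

11:32 PM on Aug 9

Convert departure to UTC: 11:11 PM + 2:00 = 1:11 AM UTC on Aug 10.
Add 1 hour and 51 minutes travel time → 3:02 AM UTC.
Sable Harbour is UTC−3:30, so local arrival = 3:02 AM − 3:30 = 11:32 PM on Aug 9.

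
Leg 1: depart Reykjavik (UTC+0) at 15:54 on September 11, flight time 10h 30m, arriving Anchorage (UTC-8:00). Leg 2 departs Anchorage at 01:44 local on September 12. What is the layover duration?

7 hours 20 minutes

Reykjavik is at UTC+0, so departure is already 15:54 UTC on Sep 11.
Add 10 hours 30 minutes flight time → 02:24 UTC (Sep 12).
Anchorage is UTC−8:00, so local arrival = 02:24 − 8:00 = 18:24 on Sep 11.
Layover = 01:44 − 18:24 (+1 day) = 7 hours 20 minutes.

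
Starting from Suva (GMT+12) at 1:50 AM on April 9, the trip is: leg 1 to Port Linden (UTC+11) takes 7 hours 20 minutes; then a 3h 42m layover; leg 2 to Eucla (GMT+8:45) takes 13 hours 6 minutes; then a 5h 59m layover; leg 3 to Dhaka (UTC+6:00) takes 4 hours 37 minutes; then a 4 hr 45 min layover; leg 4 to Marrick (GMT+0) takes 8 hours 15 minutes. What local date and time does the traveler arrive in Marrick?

1:34 PM on Apr 10

Convert departure to UTC: 1:50 AM − 12:00 = 1:50 PM UTC on Apr 8.
Add 7 hours 20 minutes leg 1 → 9:10 PM UTC.
Add 3 hours 42 minutes layover in Port Linden → 12:52 AM UTC (Apr 9).
Add 13 hours and 6 minutes leg 2 → 1:58 PM UTC.
Add 5 hours and 59 minutes layover in Eucla → 7:57 PM UTC.
Add 4 hours and 37 minutes leg 3 → 12:34 AM UTC (Apr 10).
Add 4 hours and 45 minutes layover in Dhaka → 5:19 AM UTC.
Add 8 hours 15 minutes leg 4 → 1:34 PM UTC.
Marrick is UTC+0, so local arrival is the same: 1:34 PM on Apr 10.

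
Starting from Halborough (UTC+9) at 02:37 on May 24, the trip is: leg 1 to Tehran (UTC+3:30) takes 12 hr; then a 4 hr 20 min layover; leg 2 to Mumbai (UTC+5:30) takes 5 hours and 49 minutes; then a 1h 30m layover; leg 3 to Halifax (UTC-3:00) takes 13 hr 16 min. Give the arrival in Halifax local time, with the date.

03:32 on May 25

Convert departure to UTC: 02:37 − 9:00 = 17:37 UTC on May 23.
Add 12 hours leg 1 → 05:37 UTC (May 24).
Add 4 hours 20 minutes layover in Tehran → 09:57 UTC.
Add 5 hours and 49 minutes leg 2 → 15:46 UTC.
Add 1 hour 30 minutes layover in Mumbai → 17:16 UTC.
Add 13 hours 16 minutes leg 3 → 06:32 UTC (May 25).
Halifax is UTC−3:00, so local arrival = 06:32 − 3:00 = 03:32 on May 25.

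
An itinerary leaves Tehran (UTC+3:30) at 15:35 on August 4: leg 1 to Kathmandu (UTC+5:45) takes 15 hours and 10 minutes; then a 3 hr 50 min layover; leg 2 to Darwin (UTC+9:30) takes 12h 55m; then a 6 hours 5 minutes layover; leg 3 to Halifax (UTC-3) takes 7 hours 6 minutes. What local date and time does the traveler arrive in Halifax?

Convert departure to UTC: 15:35 − 3:30 = 12:05 UTC on Aug 4.
Add 15 hours 10 minutes leg 1 → 03:15 UTC (Aug 5).
Add 3 hours 50 minutes layover in Kathmandu → 07:05 UTC.
Add 12 hours and 55 minutes leg 2 → 20:00 UTC.
Add 6 hours 5 minutes layover in Darwin → 02:05 UTC (Aug 6).
Add 7 hours and 6 minutes leg 3 → 09:11 UTC.
Halifax is UTC−3:00, so local arrival = 09:11 − 3:00 = 06:11 on Aug 6.

06:11 on Aug 6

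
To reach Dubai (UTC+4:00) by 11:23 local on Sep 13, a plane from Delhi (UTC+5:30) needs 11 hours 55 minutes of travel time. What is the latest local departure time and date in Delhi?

00:58 on Sep 13

Target arrival in UTC: 11:23 − 4:00 = 07:23 on Sep 13.
Subtract 11 hours 55 minutes → departure 19:28 UTC on Sep 12.
Delhi is UTC+5:30: 19:28 + 5:30 = 00:58 on Sep 13.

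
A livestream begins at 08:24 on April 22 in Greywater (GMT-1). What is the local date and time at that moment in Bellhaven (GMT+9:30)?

18:54 on April 22

In UTC: 08:24 + 1:00 = 09:24 on Apr 22.
Bellhaven is UTC+9:30: 09:24 + 9:30 = 18:54 on Apr 22.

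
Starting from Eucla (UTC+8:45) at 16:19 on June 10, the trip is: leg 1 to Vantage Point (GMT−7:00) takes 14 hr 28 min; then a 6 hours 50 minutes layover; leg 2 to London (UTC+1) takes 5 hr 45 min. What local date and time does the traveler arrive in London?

Convert departure to UTC: 16:19 − 8:45 = 07:34 UTC on Jun 10.
Add 14 hours and 28 minutes leg 1 → 22:02 UTC.
Add 6 hours 50 minutes layover in Vantage Point → 04:52 UTC (Jun 11).
Add 5 hours 45 minutes leg 2 → 10:37 UTC.
London is UTC+1:00, so local arrival = 10:37 + 1:00 = 11:37 on Jun 11.

11:37 on June 11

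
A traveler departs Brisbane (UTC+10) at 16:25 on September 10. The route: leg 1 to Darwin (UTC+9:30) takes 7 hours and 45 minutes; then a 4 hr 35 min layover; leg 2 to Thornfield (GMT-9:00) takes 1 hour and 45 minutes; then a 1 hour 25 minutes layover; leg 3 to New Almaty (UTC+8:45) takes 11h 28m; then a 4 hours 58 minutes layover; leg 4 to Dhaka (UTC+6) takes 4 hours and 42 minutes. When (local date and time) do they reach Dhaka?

Convert departure to UTC: 16:25 − 10:00 = 06:25 UTC on Sep 10.
Add 7 hours and 45 minutes leg 1 → 14:10 UTC.
Add 4 hours and 35 minutes layover in Darwin → 18:45 UTC.
Add 1 hour and 45 minutes leg 2 → 20:30 UTC.
Add 1 hour 25 minutes layover in Thornfield → 21:55 UTC.
Add 11 hours and 28 minutes leg 3 → 09:23 UTC (Sep 11).
Add 4 hours and 58 minutes layover in New Almaty → 14:21 UTC.
Add 4 hours and 42 minutes leg 4 → 19:03 UTC.
Dhaka is UTC+6:00, so local arrival = 19:03 + 6:00 = 01:03 on Sep 12.

01:03 on Sep 12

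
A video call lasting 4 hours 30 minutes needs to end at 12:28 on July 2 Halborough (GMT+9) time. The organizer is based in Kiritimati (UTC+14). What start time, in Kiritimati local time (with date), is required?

12:58 on Jul 2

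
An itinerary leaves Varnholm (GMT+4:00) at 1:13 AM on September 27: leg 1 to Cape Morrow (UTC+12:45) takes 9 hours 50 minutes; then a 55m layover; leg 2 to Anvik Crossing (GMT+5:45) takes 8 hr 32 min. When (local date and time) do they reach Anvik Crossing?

10:15 PM on September 27

Convert departure to UTC: 1:13 AM − 4:00 = 9:13 PM UTC on Sep 26.
Add 9 hours 50 minutes leg 1 → 7:03 AM UTC (Sep 27).
Add 55 minutes layover in Cape Morrow → 7:58 AM UTC.
Add 8 hours 32 minutes leg 2 → 4:30 PM UTC.
Anvik Crossing is UTC+5:45, so local arrival = 4:30 PM + 5:45 = 10:15 PM on Sep 27.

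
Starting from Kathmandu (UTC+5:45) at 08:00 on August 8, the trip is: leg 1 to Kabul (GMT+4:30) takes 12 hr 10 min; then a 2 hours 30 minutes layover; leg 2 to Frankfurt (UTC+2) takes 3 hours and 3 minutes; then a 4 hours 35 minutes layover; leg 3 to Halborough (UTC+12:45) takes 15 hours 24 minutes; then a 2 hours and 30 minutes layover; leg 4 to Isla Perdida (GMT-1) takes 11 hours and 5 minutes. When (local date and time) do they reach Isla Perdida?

04:32 on August 10

Convert departure to UTC: 08:00 − 5:45 = 02:15 UTC on Aug 8.
Add 12 hours 10 minutes leg 1 → 14:25 UTC.
Add 2 hours 30 minutes layover in Kabul → 16:55 UTC.
Add 3 hours and 3 minutes leg 2 → 19:58 UTC.
Add 4 hours and 35 minutes layover in Frankfurt → 00:33 UTC (Aug 9).
Add 15 hours 24 minutes leg 3 → 15:57 UTC.
Add 2 hours and 30 minutes layover in Halborough → 18:27 UTC.
Add 11 hours and 5 minutes leg 4 → 05:32 UTC (Aug 10).
Isla Perdida is UTC−1:00, so local arrival = 05:32 − 1:00 = 04:32 on Aug 10.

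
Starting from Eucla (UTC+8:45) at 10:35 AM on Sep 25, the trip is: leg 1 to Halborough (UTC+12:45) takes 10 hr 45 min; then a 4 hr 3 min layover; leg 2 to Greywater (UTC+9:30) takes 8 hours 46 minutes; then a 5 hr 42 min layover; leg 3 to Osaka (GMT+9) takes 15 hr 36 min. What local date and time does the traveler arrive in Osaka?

7:42 AM on Sep 27

Convert departure to UTC: 10:35 AM − 8:45 = 1:50 AM UTC on Sep 25.
Add 10 hours 45 minutes leg 1 → 12:35 PM UTC.
Add 4 hours 3 minutes layover in Halborough → 4:38 PM UTC.
Add 8 hours 46 minutes leg 2 → 1:24 AM UTC (Sep 26).
Add 5 hours 42 minutes layover in Greywater → 7:06 AM UTC.
Add 15 hours and 36 minutes leg 3 → 10:42 PM UTC.
Osaka is UTC+9:00, so local arrival = 10:42 PM + 9:00 = 7:42 AM on Sep 27.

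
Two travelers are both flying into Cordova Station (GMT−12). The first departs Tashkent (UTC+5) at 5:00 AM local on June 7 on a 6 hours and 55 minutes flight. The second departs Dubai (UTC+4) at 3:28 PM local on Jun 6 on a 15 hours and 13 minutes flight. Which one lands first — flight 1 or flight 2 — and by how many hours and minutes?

the second, by 4 hours 14 minutes

Flight 1 in UTC: 5:00 AM − 5:00 = 12:00 AM on Jun 7.
+6 hours 55 minutes → arrive 6:55 AM UTC on Jun 7.
Flight 2 in UTC: 3:28 PM − 4:00 = 11:28 AM on Jun 6.
+15 hours 13 minutes → arrive 2:41 AM UTC on Jun 7.
Flight 2 lands earlier by 4 hours 14 minutes.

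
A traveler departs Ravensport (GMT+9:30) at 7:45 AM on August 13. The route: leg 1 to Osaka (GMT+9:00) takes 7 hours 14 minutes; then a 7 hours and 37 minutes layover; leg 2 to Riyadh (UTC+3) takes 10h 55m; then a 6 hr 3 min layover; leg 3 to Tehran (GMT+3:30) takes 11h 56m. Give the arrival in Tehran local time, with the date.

Convert departure to UTC: 7:45 AM − 9:30 = 10:15 PM UTC on Aug 12.
Add 7 hours 14 minutes leg 1 → 5:29 AM UTC (Aug 13).
Add 7 hours 37 minutes layover in Osaka → 1:06 PM UTC.
Add 10 hours and 55 minutes leg 2 → 12:01 AM UTC (Aug 14).
Add 6 hours and 3 minutes layover in Riyadh → 6:04 AM UTC.
Add 11 hours and 56 minutes leg 3 → 6:00 PM UTC.
Tehran is UTC+3:30, so local arrival = 6:00 PM + 3:30 = 9:30 PM on Aug 14.

9:30 PM on August 14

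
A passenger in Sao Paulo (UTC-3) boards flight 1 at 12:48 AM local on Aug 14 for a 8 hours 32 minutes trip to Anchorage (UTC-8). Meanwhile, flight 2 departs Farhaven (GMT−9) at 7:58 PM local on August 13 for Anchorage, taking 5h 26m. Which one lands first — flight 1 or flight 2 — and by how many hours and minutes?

the second, by 1 hour 56 minutes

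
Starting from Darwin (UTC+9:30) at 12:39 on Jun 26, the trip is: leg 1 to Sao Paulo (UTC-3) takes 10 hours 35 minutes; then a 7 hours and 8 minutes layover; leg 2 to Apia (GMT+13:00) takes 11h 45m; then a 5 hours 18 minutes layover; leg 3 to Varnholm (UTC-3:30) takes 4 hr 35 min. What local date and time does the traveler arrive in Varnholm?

Convert departure to UTC: 12:39 − 9:30 = 03:09 UTC on Jun 26.
Add 10 hours and 35 minutes leg 1 → 13:44 UTC.
Add 7 hours 8 minutes layover in Sao Paulo → 20:52 UTC.
Add 11 hours and 45 minutes leg 2 → 08:37 UTC (Jun 27).
Add 5 hours and 18 minutes layover in Apia → 13:55 UTC.
Add 4 hours 35 minutes leg 3 → 18:30 UTC.
Varnholm is UTC−3:30, so local arrival = 18:30 − 3:30 = 15:00 on Jun 27.

15:00 on Jun 27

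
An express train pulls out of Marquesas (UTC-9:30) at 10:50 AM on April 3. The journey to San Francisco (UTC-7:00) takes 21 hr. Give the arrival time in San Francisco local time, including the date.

10:20 AM on April 4

Convert departure to UTC: 10:50 AM + 9:30 = 8:20 PM UTC on Apr 3.
Add 21 hours travel time → 5:20 PM UTC (Apr 4).
San Francisco is UTC−7:00, so local arrival = 5:20 PM − 7:00 = 10:20 AM on Apr 4.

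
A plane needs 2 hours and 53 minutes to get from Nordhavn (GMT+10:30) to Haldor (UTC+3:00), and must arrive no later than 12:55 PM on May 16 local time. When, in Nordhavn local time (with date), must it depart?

5:32 PM on May 16

Target arrival in UTC: 12:55 PM − 3:00 = 9:55 AM on May 16.
Subtract 2 hours 53 minutes → departure 7:02 AM UTC on May 16.
Nordhavn is UTC+10:30: 7:02 AM + 10:30 = 5:32 PM on May 16.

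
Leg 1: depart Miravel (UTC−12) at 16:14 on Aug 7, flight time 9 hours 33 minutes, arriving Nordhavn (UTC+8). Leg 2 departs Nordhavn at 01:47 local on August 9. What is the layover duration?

Convert departure to UTC: 16:14 + 12:00 = 04:14 UTC on Aug 8.
Add 9 hours and 33 minutes flight time → 13:47 UTC.
Nordhavn is UTC+8:00, so local arrival = 13:47 + 8:00 = 21:47 on Aug 8.
Layover = 01:47 − 21:47 (+1 day) = 4 hours.

4 hours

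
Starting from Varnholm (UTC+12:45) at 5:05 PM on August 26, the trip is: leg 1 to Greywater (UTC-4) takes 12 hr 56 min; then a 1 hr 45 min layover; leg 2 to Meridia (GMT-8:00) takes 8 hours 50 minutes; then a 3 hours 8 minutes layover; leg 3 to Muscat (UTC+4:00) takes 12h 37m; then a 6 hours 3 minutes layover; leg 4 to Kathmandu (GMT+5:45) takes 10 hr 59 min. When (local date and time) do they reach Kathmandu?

Convert departure to UTC: 5:05 PM − 12:45 = 4:20 AM UTC on Aug 26.
Add 12 hours 56 minutes leg 1 → 5:16 PM UTC.
Add 1 hour and 45 minutes layover in Greywater → 7:01 PM UTC.
Add 8 hours and 50 minutes leg 2 → 3:51 AM UTC (Aug 27).
Add 3 hours and 8 minutes layover in Meridia → 6:59 AM UTC.
Add 12 hours and 37 minutes leg 3 → 7:36 PM UTC.
Add 6 hours and 3 minutes layover in Muscat → 1:39 AM UTC (Aug 28).
Add 10 hours 59 minutes leg 4 → 12:38 PM UTC.
Kathmandu is UTC+5:45, so local arrival = 12:38 PM + 5:45 = 6:23 PM on Aug 28.

6:23 PM on August 28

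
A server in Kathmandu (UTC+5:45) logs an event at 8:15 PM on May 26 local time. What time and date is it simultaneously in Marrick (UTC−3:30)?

In UTC: 8:15 PM − 5:45 = 2:30 PM on May 26.
Marrick is UTC−3:30: 2:30 PM − 3:30 = 11:00 AM on May 26.

11:00 AM on May 26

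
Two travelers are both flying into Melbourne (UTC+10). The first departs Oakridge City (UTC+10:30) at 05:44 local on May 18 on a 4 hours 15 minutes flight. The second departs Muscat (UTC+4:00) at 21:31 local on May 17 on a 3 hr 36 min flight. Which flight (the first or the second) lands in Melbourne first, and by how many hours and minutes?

Flight 1 in UTC: 05:44 − 10:30 = 19:14 on May 17.
+4 hours 15 minutes → arrive 23:29 UTC on May 17.
Flight 2 in UTC: 21:31 − 4:00 = 17:31 on May 17.
+3 hours and 36 minutes → arrive 21:07 UTC on May 17.
Flight 2 lands earlier by 2 hours 22 minutes.

the second, by 2 hours 22 minutes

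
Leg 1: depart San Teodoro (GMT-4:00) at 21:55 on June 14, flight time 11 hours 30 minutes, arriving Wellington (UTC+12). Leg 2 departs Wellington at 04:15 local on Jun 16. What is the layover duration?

2 hours 50 minutes

Convert departure to UTC: 21:55 + 4:00 = 01:55 UTC on Jun 15.
Add 11 hours 30 minutes flight time → 13:25 UTC.
Wellington is UTC+12:00, so local arrival = 13:25 + 12:00 = 01:25 on Jun 16.
Layover = 04:15 − 01:25 = 2 hours 50 minutes.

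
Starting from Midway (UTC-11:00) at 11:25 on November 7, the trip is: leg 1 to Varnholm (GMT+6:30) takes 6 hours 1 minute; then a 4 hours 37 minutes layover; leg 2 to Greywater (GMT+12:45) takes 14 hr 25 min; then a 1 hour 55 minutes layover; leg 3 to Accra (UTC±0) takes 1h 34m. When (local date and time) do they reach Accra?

Convert departure to UTC: 11:25 + 11:00 = 22:25 UTC on Nov 7.
Add 6 hours 1 minute leg 1 → 04:26 UTC (Nov 8).
Add 4 hours 37 minutes layover in Varnholm → 09:03 UTC.
Add 14 hours and 25 minutes leg 2 → 23:28 UTC.
Add 1 hour 55 minutes layover in Greywater → 01:23 UTC (Nov 9).
Add 1 hour 34 minutes leg 3 → 02:57 UTC.
Accra is UTC+0, so local arrival is the same: 02:57 on Nov 9.

02:57 on November 9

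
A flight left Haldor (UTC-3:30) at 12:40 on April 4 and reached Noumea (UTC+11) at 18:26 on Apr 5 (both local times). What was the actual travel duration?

Noumea is 14:30 ahead of Haldor.
Clock-face elapsed time (ignoring zones) is 29 hours 46 minutes.
Actual elapsed = 29 hours 46 minutes − 14:30 = 15 hours 16 minutes.

15 hours 16 minutes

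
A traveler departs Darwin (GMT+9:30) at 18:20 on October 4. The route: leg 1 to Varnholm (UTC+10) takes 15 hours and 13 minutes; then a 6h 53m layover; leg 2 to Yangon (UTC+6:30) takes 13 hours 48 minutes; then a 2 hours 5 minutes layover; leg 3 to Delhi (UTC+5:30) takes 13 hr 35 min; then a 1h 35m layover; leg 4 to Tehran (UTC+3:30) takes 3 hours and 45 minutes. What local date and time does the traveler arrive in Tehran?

21:14 on October 6

Convert departure to UTC: 18:20 − 9:30 = 08:50 UTC on Oct 4.
Add 15 hours and 13 minutes leg 1 → 00:03 UTC (Oct 5).
Add 6 hours and 53 minutes layover in Varnholm → 06:56 UTC.
Add 13 hours and 48 minutes leg 2 → 20:44 UTC.
Add 2 hours and 5 minutes layover in Yangon → 22:49 UTC.
Add 13 hours and 35 minutes leg 3 → 12:24 UTC (Oct 6).
Add 1 hour 35 minutes layover in Delhi → 13:59 UTC.
Add 3 hours 45 minutes leg 4 → 17:44 UTC.
Tehran is UTC+3:30, so local arrival = 17:44 + 3:30 = 21:14 on Oct 6.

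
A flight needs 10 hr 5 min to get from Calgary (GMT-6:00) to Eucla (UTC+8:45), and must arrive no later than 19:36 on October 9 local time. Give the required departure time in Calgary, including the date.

Target arrival in UTC: 19:36 − 8:45 = 10:51 on Oct 9.
Subtract 10 hours and 5 minutes → departure 00:46 UTC on Oct 9.
Calgary is UTC−6:00: 00:46 − 6:00 = 18:46 on Oct 8.

18:46 on October 8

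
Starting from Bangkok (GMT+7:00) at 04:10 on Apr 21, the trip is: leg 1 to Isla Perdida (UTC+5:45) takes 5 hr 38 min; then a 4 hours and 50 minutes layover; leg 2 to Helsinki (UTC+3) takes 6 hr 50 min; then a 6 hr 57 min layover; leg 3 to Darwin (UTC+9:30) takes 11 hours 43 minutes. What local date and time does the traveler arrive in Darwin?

18:38 on Apr 22

Convert departure to UTC: 04:10 − 7:00 = 21:10 UTC on Apr 20.
Add 5 hours 38 minutes leg 1 → 02:48 UTC (Apr 21).
Add 4 hours 50 minutes layover in Isla Perdida → 07:38 UTC.
Add 6 hours 50 minutes leg 2 → 14:28 UTC.
Add 6 hours and 57 minutes layover in Helsinki → 21:25 UTC.
Add 11 hours and 43 minutes leg 3 → 09:08 UTC (Apr 22).
Darwin is UTC+9:30, so local arrival = 09:08 + 9:30 = 18:38 on Apr 22.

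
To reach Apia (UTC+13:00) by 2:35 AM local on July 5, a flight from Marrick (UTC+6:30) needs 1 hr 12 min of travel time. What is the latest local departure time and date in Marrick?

Target arrival in UTC: 2:35 AM − 13:00 = 1:35 PM on Jul 4.
Subtract 1 hour 12 minutes → departure 12:23 PM UTC on Jul 4.
Marrick is UTC+6:30: 12:23 PM + 6:30 = 6:53 PM on Jul 4.

6:53 PM on July 4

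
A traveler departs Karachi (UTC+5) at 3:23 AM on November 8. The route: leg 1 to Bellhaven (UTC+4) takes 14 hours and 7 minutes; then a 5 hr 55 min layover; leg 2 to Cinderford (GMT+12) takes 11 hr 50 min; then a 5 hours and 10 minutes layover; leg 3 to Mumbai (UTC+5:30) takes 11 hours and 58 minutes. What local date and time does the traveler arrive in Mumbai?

4:53 AM on November 10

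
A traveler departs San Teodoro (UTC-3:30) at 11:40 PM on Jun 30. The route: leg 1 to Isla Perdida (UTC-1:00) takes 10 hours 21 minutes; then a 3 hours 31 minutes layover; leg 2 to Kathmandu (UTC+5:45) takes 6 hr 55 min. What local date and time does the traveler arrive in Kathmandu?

5:42 AM on July 2

Convert departure to UTC: 11:40 PM + 3:30 = 3:10 AM UTC on Jul 1.
Add 10 hours and 21 minutes leg 1 → 1:31 PM UTC.
Add 3 hours and 31 minutes layover in Isla Perdida → 5:02 PM UTC.
Add 6 hours and 55 minutes leg 2 → 11:57 PM UTC.
Kathmandu is UTC+5:45, so local arrival = 11:57 PM + 5:45 = 5:42 AM on Jul 2.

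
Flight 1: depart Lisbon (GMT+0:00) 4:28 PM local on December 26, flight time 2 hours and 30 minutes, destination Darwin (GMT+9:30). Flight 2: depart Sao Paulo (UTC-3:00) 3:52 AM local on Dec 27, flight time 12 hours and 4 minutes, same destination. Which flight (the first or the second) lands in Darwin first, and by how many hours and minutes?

the first, by 23 hours 58 minutes

Flight 1 departs at 4:28 PM UTC (Dec 26).
+2 hours 30 minutes → arrive 6:58 PM UTC on Dec 26.
Flight 2 in UTC: 3:52 AM + 3:00 = 6:52 AM on Dec 27.
+12 hours and 4 minutes → arrive 6:56 PM UTC on Dec 27.
Flight 1 lands earlier by 23 hours 58 minutes.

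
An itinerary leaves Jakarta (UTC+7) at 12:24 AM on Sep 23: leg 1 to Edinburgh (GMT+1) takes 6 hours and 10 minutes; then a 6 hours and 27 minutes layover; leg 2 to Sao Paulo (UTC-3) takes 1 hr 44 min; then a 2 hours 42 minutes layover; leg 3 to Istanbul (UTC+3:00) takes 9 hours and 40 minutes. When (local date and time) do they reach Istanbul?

Convert departure to UTC: 12:24 AM − 7:00 = 5:24 PM UTC on Sep 22.
Add 6 hours 10 minutes leg 1 → 11:34 PM UTC.
Add 6 hours and 27 minutes layover in Edinburgh → 6:01 AM UTC (Sep 23).
Add 1 hour 44 minutes leg 2 → 7:45 AM UTC.
Add 2 hours 42 minutes layover in Sao Paulo → 10:27 AM UTC.
Add 9 hours 40 minutes leg 3 → 8:07 PM UTC.
Istanbul is UTC+3:00, so local arrival = 8:07 PM + 3:00 = 11:07 PM on Sep 23.

11:07 PM on September 23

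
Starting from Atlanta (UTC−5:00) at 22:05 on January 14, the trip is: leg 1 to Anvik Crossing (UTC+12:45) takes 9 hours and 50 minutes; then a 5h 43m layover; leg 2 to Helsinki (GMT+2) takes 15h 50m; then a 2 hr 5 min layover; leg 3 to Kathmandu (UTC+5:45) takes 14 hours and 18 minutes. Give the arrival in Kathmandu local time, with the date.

Convert departure to UTC: 22:05 + 5:00 = 03:05 UTC on Jan 15.
Add 9 hours and 50 minutes leg 1 → 12:55 UTC.
Add 5 hours and 43 minutes layover in Anvik Crossing → 18:38 UTC.
Add 15 hours and 50 minutes leg 2 → 10:28 UTC (Jan 16).
Add 2 hours and 5 minutes layover in Helsinki → 12:33 UTC.
Add 14 hours and 18 minutes leg 3 → 02:51 UTC (Jan 17).
Kathmandu is UTC+5:45, so local arrival = 02:51 + 5:45 = 08:36 on Jan 17.

08:36 on Jan 17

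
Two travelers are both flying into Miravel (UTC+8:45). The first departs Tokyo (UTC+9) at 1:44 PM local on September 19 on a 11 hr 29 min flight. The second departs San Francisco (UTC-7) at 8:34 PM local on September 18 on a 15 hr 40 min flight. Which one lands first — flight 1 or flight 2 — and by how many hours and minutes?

the first, by 3 hours 1 minute

Flight 1 in UTC: 1:44 PM − 9:00 = 4:44 AM on Sep 19.
+11 hours 29 minutes → arrive 4:13 PM UTC on Sep 19.
Flight 2 in UTC: 8:34 PM + 7:00 = 3:34 AM on Sep 19.
+15 hours and 40 minutes → arrive 7:14 PM UTC on Sep 19.
Flight 1 lands earlier by 3 hours 1 minute.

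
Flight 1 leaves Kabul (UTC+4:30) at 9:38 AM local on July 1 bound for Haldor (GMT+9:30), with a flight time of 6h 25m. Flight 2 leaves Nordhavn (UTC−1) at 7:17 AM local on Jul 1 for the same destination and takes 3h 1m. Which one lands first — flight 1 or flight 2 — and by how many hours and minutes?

the second, by 15 minutes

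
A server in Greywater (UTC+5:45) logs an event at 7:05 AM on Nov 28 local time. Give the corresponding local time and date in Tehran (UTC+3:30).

In UTC: 7:05 AM − 5:45 = 1:20 AM on Nov 28.
Tehran is UTC+3:30: 1:20 AM + 3:30 = 4:50 AM on Nov 28.

4:50 AM on November 28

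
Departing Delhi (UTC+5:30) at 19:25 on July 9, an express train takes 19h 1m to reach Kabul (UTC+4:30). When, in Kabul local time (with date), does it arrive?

13:26 on July 10

Kabul is 1:00 behind Delhi.
After 19 hours and 1 minute it is 14:26 (Jul 10) in Delhi.
Shift by the zone difference: 14:26 − 1:00 = 13:26 on Jul 10 in Kabul.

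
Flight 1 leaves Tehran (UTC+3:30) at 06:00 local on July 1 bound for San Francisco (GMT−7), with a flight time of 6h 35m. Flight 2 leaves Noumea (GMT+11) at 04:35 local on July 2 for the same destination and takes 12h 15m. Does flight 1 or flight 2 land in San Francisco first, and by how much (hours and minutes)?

Flight 1 in UTC: 06:00 − 3:30 = 02:30 on Jul 1.
+6 hours 35 minutes → arrive 09:05 UTC on Jul 1.
Flight 2 in UTC: 04:35 − 11:00 = 17:35 on Jul 1.
+12 hours and 15 minutes → arrive 05:50 UTC on Jul 2.
Flight 1 lands earlier by 20 hours 45 minutes.

the first, by 20 hours 45 minutes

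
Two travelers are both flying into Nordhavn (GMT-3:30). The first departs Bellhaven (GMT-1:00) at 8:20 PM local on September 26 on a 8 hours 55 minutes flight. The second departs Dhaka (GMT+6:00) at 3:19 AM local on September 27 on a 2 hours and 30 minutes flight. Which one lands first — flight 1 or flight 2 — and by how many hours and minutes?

the second, by 6 hours 26 minutes

Flight 1 in UTC: 8:20 PM + 1:00 = 9:20 PM on Sep 26.
+8 hours 55 minutes → arrive 6:15 AM UTC on Sep 27.
Flight 2 in UTC: 3:19 AM − 6:00 = 9:19 PM on Sep 26.
+2 hours and 30 minutes → arrive 11:49 PM UTC on Sep 26.
Flight 2 lands earlier by 6 hours 26 minutes.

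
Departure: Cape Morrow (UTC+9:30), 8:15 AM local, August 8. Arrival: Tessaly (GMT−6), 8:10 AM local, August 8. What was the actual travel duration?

15 hours 25 minutes

Tessaly is 15:30 behind Cape Morrow.
Clock-face elapsed time (ignoring zones) is −5 minutes.
Actual elapsed = −5 minutes + 15:30 = 15 hours 25 minutes.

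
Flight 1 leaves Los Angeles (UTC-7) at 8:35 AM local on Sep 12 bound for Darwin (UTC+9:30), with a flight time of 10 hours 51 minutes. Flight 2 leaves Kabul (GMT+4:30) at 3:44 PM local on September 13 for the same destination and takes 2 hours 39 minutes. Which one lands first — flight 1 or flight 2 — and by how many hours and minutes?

Flight 1 in UTC: 8:35 AM + 7:00 = 3:35 PM on Sep 12.
+10 hours and 51 minutes → arrive 2:26 AM UTC on Sep 13.
Flight 2 in UTC: 3:44 PM − 4:30 = 11:14 AM on Sep 13.
+2 hours and 39 minutes → arrive 1:53 PM UTC on Sep 13.
Flight 1 lands earlier by 11 hours 27 minutes.

the first, by 11 hours 27 minutes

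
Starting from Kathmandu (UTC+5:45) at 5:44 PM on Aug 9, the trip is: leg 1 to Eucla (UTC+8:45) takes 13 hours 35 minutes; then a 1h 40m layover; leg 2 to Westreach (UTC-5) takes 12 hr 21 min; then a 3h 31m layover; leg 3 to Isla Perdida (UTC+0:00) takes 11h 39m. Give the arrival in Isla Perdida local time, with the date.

6:45 AM on Aug 11

Convert departure to UTC: 5:44 PM − 5:45 = 11:59 AM UTC on Aug 9.
Add 13 hours 35 minutes leg 1 → 1:34 AM UTC (Aug 10).
Add 1 hour 40 minutes layover in Eucla → 3:14 AM UTC.
Add 12 hours and 21 minutes leg 2 → 3:35 PM UTC.
Add 3 hours 31 minutes layover in Westreach → 7:06 PM UTC.
Add 11 hours 39 minutes leg 3 → 6:45 AM UTC (Aug 11).
Isla Perdida is UTC+0, so local arrival is the same: 6:45 AM on Aug 11.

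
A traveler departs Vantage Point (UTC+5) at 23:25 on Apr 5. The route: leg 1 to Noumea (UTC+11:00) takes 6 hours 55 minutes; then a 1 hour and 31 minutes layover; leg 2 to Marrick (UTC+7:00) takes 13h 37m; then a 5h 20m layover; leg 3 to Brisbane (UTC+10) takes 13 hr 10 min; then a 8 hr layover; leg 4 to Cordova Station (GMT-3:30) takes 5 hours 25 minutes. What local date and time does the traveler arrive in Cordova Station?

Convert departure to UTC: 23:25 − 5:00 = 18:25 UTC on Apr 5.
Add 6 hours and 55 minutes leg 1 → 01:20 UTC (Apr 6).
Add 1 hour and 31 minutes layover in Noumea → 02:51 UTC.
Add 13 hours 37 minutes leg 2 → 16:28 UTC.
Add 5 hours 20 minutes layover in Marrick → 21:48 UTC.
Add 13 hours and 10 minutes leg 3 → 10:58 UTC (Apr 7).
Add 8 hours layover in Brisbane → 18:58 UTC.
Add 5 hours and 25 minutes leg 4 → 00:23 UTC (Apr 8).
Cordova Station is UTC−3:30, so local arrival = 00:23 − 3:30 = 20:53 on Apr 7.

20:53 on April 7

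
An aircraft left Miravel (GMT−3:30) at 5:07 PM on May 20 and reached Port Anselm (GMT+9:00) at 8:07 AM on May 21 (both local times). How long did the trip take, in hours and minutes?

Port Anselm is 12:30 ahead of Miravel.
Clock-face elapsed time (ignoring zones) is 15 hours.
Actual elapsed = 15 hours − 12:30 = 2 hours 30 minutes.

2 hours 30 minutes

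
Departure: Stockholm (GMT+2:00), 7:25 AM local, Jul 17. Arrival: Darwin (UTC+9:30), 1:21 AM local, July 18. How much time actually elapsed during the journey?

Departure in UTC: 7:25 AM − 2:00 = 5:25 AM on Jul 17.
Arrival in UTC: 1:21 AM − 9:30 = 3:51 PM on Jul 17.
Elapsed = 3:51 PM − 5:25 AM = 10 hours 26 minutes.

10 hours 26 minutes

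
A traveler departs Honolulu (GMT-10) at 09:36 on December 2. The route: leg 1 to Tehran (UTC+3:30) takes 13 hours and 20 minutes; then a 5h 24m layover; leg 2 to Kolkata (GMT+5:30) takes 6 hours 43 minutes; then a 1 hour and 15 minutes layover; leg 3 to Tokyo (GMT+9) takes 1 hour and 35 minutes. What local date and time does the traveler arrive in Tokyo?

Convert departure to UTC: 09:36 + 10:00 = 19:36 UTC on Dec 2.
Add 13 hours 20 minutes leg 1 → 08:56 UTC (Dec 3).
Add 5 hours 24 minutes layover in Tehran → 14:20 UTC.
Add 6 hours 43 minutes leg 2 → 21:03 UTC.
Add 1 hour and 15 minutes layover in Kolkata → 22:18 UTC.
Add 1 hour 35 minutes leg 3 → 23:53 UTC.
Tokyo is UTC+9:00, so local arrival = 23:53 + 9:00 = 08:53 on Dec 4.

08:53 on Dec 4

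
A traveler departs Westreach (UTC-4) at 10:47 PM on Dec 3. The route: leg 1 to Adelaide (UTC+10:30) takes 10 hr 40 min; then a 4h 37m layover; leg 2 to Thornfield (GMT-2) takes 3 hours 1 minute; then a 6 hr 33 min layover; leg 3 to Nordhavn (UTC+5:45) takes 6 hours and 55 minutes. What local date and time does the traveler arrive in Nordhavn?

4:18 PM on Dec 5

Convert departure to UTC: 10:47 PM + 4:00 = 2:47 AM UTC on Dec 4.
Add 10 hours and 40 minutes leg 1 → 1:27 PM UTC.
Add 4 hours 37 minutes layover in Adelaide → 6:04 PM UTC.
Add 3 hours 1 minute leg 2 → 9:05 PM UTC.
Add 6 hours and 33 minutes layover in Thornfield → 3:38 AM UTC (Dec 5).
Add 6 hours 55 minutes leg 3 → 10:33 AM UTC.
Nordhavn is UTC+5:45, so local arrival = 10:33 AM + 5:45 = 4:18 PM on Dec 5.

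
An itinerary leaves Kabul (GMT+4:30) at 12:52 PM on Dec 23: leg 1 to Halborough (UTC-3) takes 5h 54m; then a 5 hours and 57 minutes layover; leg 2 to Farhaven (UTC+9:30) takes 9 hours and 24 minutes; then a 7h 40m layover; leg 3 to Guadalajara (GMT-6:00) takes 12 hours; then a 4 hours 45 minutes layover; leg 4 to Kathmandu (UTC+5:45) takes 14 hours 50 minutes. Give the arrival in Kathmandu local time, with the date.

2:37 AM on December 26

Convert departure to UTC: 12:52 PM − 4:30 = 8:22 AM UTC on Dec 23.
Add 5 hours and 54 minutes leg 1 → 2:16 PM UTC.
Add 5 hours and 57 minutes layover in Halborough → 8:13 PM UTC.
Add 9 hours and 24 minutes leg 2 → 5:37 AM UTC (Dec 24).
Add 7 hours 40 minutes layover in Farhaven → 1:17 PM UTC.
Add 12 hours leg 3 → 1:17 AM UTC (Dec 25).
Add 4 hours and 45 minutes layover in Guadalajara → 6:02 AM UTC.
Add 14 hours and 50 minutes leg 4 → 8:52 PM UTC.
Kathmandu is UTC+5:45, so local arrival = 8:52 PM + 5:45 = 2:37 AM on Dec 26.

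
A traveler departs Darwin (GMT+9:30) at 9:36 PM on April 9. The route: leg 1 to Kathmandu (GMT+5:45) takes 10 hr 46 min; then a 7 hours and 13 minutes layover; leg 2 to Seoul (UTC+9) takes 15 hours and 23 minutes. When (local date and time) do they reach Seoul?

6:28 AM on April 11

Convert departure to UTC: 9:36 PM − 9:30 = 12:06 PM UTC on Apr 9.
Add 10 hours 46 minutes leg 1 → 10:52 PM UTC.
Add 7 hours 13 minutes layover in Kathmandu → 6:05 AM UTC (Apr 10).
Add 15 hours and 23 minutes leg 2 → 9:28 PM UTC.
Seoul is UTC+9:00, so local arrival = 9:28 PM + 9:00 = 6:28 AM on Apr 11.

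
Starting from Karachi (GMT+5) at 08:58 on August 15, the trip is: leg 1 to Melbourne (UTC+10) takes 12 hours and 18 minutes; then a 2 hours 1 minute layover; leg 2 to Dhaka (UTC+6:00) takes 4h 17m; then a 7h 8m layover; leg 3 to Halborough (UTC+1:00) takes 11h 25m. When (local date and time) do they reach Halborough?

18:07 on Aug 16

Convert departure to UTC: 08:58 − 5:00 = 03:58 UTC on Aug 15.
Add 12 hours and 18 minutes leg 1 → 16:16 UTC.
Add 2 hours and 1 minute layover in Melbourne → 18:17 UTC.
Add 4 hours and 17 minutes leg 2 → 22:34 UTC.
Add 7 hours and 8 minutes layover in Dhaka → 05:42 UTC (Aug 16).
Add 11 hours 25 minutes leg 3 → 17:07 UTC.
Halborough is UTC+1:00, so local arrival = 17:07 + 1:00 = 18:07 on Aug 16.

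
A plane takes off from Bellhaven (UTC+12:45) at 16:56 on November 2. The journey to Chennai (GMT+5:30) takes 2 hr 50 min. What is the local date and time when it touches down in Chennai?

Convert departure to UTC: 16:56 − 12:45 = 04:11 UTC on Nov 2.
Add 2 hours 50 minutes travel time → 07:01 UTC.
Chennai is UTC+5:30, so local arrival = 07:01 + 5:30 = 12:31 on Nov 2.

12:31 on Nov 2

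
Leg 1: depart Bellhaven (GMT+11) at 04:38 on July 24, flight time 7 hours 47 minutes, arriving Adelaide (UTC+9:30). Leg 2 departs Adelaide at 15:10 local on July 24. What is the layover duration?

Convert departure to UTC: 04:38 − 11:00 = 17:38 UTC on Jul 23.
Add 7 hours 47 minutes flight time → 01:25 UTC (Jul 24).
Adelaide is UTC+9:30, so local arrival = 01:25 + 9:30 = 10:55 on Jul 24.
Layover = 15:10 − 10:55 = 4 hours 15 minutes.

4 hours 15 minutes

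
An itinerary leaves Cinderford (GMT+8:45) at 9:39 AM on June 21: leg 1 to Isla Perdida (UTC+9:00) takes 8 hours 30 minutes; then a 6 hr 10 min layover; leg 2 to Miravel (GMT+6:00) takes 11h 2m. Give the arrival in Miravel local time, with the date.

8:36 AM on June 22

Convert departure to UTC: 9:39 AM − 8:45 = 12:54 AM UTC on Jun 21.
Add 8 hours 30 minutes leg 1 → 9:24 AM UTC.
Add 6 hours 10 minutes layover in Isla Perdida → 3:34 PM UTC.
Add 11 hours 2 minutes leg 2 → 2:36 AM UTC (Jun 22).
Miravel is UTC+6:00, so local arrival = 2:36 AM + 6:00 = 8:36 AM on Jun 22.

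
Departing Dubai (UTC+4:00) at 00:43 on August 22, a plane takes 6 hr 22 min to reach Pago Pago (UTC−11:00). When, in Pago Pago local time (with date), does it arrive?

16:05 on August 21

Convert departure to UTC: 00:43 − 4:00 = 20:43 UTC on Aug 21.
Add 6 hours 22 minutes travel time → 03:05 UTC (Aug 22).
Pago Pago is UTC−11:00, so local arrival = 03:05 − 11:00 = 16:05 on Aug 21.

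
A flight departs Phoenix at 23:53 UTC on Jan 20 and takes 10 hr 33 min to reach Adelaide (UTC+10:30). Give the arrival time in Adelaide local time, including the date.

Departure is given in UTC: 23:53 on Jan 20.
Add 10 hours 33 minutes → 10:26 UTC (Jan 21).
Adelaide is UTC+10:30: 10:26 + 10:30 = 20:56 on Jan 21.

20:56 on January 21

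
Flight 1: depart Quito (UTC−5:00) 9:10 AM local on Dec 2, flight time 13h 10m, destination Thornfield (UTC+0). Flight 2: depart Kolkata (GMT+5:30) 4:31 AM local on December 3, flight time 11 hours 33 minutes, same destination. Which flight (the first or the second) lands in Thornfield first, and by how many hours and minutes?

Flight 1 in UTC: 9:10 AM + 5:00 = 2:10 PM on Dec 2.
+13 hours 10 minutes → arrive 3:20 AM UTC on Dec 3.
Flight 2 in UTC: 4:31 AM − 5:30 = 11:01 PM on Dec 2.
+11 hours 33 minutes → arrive 10:34 AM UTC on Dec 3.
Flight 1 lands earlier by 7 hours 14 minutes.

the first, by 7 hours 14 minutes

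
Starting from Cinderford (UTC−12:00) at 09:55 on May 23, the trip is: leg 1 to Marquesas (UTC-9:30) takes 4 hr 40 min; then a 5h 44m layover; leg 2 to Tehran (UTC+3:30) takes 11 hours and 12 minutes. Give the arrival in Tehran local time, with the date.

23:01 on May 24

Convert departure to UTC: 09:55 + 12:00 = 21:55 UTC on May 23.
Add 4 hours 40 minutes leg 1 → 02:35 UTC (May 24).
Add 5 hours 44 minutes layover in Marquesas → 08:19 UTC.
Add 11 hours 12 minutes leg 2 → 19:31 UTC.
Tehran is UTC+3:30, so local arrival = 19:31 + 3:30 = 23:01 on May 24.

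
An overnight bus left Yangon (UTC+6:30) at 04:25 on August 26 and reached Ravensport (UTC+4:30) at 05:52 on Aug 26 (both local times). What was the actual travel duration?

Departure in UTC: 04:25 − 6:30 = 21:55 on Aug 25.
Arrival in UTC: 05:52 − 4:30 = 01:22 on Aug 26.
Elapsed = 01:22 − 21:55 (+1 day) = 3 hours 27 minutes.

3 hours 27 minutes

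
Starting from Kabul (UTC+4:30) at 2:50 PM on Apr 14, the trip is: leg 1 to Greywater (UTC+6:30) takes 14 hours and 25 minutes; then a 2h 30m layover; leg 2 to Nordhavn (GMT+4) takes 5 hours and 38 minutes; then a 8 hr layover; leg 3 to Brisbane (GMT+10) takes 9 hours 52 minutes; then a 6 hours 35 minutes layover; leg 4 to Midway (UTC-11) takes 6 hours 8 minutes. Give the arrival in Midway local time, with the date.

4:28 AM on April 16

Convert departure to UTC: 2:50 PM − 4:30 = 10:20 AM UTC on Apr 14.
Add 14 hours 25 minutes leg 1 → 12:45 AM UTC (Apr 15).
Add 2 hours and 30 minutes layover in Greywater → 3:15 AM UTC.
Add 5 hours and 38 minutes leg 2 → 8:53 AM UTC.
Add 8 hours layover in Nordhavn → 4:53 PM UTC.
Add 9 hours 52 minutes leg 3 → 2:45 AM UTC (Apr 16).
Add 6 hours and 35 minutes layover in Brisbane → 9:20 AM UTC.
Add 6 hours 8 minutes leg 4 → 3:28 PM UTC.
Midway is UTC−11:00, so local arrival = 3:28 PM − 11:00 = 4:28 AM on Apr 16.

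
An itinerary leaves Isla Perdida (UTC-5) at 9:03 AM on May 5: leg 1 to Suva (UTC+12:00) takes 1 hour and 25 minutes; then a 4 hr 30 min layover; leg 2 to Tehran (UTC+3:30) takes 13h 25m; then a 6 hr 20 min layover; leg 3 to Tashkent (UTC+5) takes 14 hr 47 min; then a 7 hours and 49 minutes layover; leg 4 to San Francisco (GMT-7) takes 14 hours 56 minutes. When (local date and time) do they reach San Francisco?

Convert departure to UTC: 9:03 AM + 5:00 = 2:03 PM UTC on May 5.
Add 1 hour 25 minutes leg 1 → 3:28 PM UTC.
Add 4 hours and 30 minutes layover in Suva → 7:58 PM UTC.
Add 13 hours 25 minutes leg 2 → 9:23 AM UTC (May 6).
Add 6 hours and 20 minutes layover in Tehran → 3:43 PM UTC.
Add 14 hours 47 minutes leg 3 → 6:30 AM UTC (May 7).
Add 7 hours 49 minutes layover in Tashkent → 2:19 PM UTC.
Add 14 hours and 56 minutes leg 4 → 5:15 AM UTC (May 8).
San Francisco is UTC−7:00, so local arrival = 5:15 AM − 7:00 = 10:15 PM on May 7.

10:15 PM on May 7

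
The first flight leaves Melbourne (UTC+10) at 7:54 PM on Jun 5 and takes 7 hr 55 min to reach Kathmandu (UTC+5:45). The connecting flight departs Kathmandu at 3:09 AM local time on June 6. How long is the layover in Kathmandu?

Convert departure to UTC: 7:54 PM − 10:00 = 9:54 AM UTC on Jun 5.
Add 7 hours and 55 minutes flight time → 5:49 PM UTC.
Kathmandu is UTC+5:45, so local arrival = 5:49 PM + 5:45 = 11:34 PM on Jun 5.
Layover = 3:09 AM − 11:34 PM (+1 day) = 3 hours 35 minutes.

3 hours 35 minutes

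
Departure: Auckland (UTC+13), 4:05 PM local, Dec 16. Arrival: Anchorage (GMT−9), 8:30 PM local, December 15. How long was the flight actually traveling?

2 hours 25 minutes

Anchorage is 22:00 behind Auckland.
Clock-face elapsed time (ignoring zones) is −19 hours 35 minutes.
Actual elapsed = −19 hours 35 minutes + 22:00 = 2 hours 25 minutes.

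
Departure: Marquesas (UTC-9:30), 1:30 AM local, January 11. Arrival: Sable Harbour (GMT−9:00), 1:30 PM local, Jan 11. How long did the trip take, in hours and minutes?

11 hours 30 minutes

Departure in UTC: 1:30 AM + 9:30 = 11:00 AM on Jan 11.
Arrival in UTC: 1:30 PM + 9:00 = 10:30 PM on Jan 11.
Elapsed = 10:30 PM − 11:00 AM = 11 hours 30 minutes.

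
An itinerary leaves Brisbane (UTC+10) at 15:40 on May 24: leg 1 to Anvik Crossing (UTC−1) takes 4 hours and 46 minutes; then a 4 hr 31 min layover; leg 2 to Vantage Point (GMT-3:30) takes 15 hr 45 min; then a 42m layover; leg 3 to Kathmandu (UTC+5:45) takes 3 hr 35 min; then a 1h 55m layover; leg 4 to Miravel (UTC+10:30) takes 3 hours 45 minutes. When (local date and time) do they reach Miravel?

03:09 on May 26

Convert departure to UTC: 15:40 − 10:00 = 05:40 UTC on May 24.
Add 4 hours 46 minutes leg 1 → 10:26 UTC.
Add 4 hours and 31 minutes layover in Anvik Crossing → 14:57 UTC.
Add 15 hours and 45 minutes leg 2 → 06:42 UTC (May 25).
Add 42 minutes layover in Vantage Point → 07:24 UTC.
Add 3 hours and 35 minutes leg 3 → 10:59 UTC.
Add 1 hour and 55 minutes layover in Kathmandu → 12:54 UTC.
Add 3 hours 45 minutes leg 4 → 16:39 UTC.
Miravel is UTC+10:30, so local arrival = 16:39 + 10:30 = 03:09 on May 26.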